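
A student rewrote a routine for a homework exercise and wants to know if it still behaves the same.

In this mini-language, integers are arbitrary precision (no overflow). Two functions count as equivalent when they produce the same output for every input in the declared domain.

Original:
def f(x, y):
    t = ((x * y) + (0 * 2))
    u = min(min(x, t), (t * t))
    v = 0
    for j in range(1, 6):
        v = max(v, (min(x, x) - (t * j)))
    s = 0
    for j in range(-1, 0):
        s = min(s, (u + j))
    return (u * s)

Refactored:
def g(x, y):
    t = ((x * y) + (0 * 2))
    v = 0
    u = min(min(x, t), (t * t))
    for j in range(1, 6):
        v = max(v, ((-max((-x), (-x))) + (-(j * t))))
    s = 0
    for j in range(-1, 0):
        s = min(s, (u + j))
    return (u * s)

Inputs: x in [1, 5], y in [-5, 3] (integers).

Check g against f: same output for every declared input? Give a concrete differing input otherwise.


Side by side, the visible changes include: arithmetic usage differs; also min/max/abs usage differs.
Tracing x=5, y=2: f: t=10, then u=5, then v=0, then (j=1), then v=0, then (j=2), then v=0, then (j=3), then v=0, then (j=4), then v=0, then (j=5), then v=0, then s=0, then (j=-1), then s=0, then returns 0 | g: t=10, then v=0, then u=5, then (j=1), then v=0, then (j=2), then v=0, then (j=3), then v=0, then (j=4), then v=0, then (j=5), then v=0, then s=0, then (j=-1), then s=0, then returns 0 — matching result 0.
Across all 45 domain points the two functions coincide.
verdict: equivalent


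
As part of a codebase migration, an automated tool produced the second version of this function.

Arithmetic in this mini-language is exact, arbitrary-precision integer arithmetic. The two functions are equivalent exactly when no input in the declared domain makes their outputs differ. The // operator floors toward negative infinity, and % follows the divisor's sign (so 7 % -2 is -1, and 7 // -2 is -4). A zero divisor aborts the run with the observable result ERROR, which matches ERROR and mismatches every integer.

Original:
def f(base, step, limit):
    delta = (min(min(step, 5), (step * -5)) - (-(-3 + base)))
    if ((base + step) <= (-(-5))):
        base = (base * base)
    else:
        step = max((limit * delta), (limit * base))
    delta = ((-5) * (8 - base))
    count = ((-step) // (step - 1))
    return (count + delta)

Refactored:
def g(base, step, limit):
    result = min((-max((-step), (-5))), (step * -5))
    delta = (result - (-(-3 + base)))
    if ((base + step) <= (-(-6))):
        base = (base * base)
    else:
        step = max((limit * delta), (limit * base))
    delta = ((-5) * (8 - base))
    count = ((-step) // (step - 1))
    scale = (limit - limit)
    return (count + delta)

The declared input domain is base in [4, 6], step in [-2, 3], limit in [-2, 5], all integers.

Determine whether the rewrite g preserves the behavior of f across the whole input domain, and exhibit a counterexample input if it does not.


Consider the input base=4, step=2, limit=-2.
f: delta=-9, then ((base + step) <= (-(-5))) is false, then step=18, then delta=-20, then count=-2, then returns -22
g: result=-10, then delta=-9, then ((base + step) <= (-(-6))) is true, then base=16, then delta=40, then count=-2, then scale=0, then returns 38
-22 and 38 differ, so these are not the same function on this domain.
verdict: not equivalent; witness: base=4, step=2, limit=-2


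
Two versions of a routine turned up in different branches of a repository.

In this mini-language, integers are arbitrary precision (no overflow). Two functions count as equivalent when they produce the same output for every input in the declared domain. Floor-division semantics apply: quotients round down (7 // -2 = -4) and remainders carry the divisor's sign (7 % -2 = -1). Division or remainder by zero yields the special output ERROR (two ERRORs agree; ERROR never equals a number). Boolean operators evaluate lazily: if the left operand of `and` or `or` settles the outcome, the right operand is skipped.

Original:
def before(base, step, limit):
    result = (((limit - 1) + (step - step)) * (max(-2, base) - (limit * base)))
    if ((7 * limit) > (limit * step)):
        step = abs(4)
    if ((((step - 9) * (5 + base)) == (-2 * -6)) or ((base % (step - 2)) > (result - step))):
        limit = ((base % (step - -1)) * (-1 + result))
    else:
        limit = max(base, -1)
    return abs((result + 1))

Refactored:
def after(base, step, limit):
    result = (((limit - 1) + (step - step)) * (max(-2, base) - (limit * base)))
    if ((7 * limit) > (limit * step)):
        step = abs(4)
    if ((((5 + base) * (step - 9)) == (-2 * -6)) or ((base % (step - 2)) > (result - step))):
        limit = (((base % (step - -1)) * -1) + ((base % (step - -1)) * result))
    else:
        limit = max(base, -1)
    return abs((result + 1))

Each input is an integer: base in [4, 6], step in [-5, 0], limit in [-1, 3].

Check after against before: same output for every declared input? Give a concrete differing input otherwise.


Side by side, the visible changes include: constant usage differs; and arithmetic usage differs.
As a probe, take base=4, step=-3, limit=1: before runs result = 0; ((7 * limit) > (limit * step)) -> true; step = 4; ((((step - 9) * (5 + base)) == (-2 * -6)) or ((base % (step - 2)) > (result - step))) -> true; limit = -4; return 1; after runs result = 0; ((7 * limit) > (limit * step)) -> true; step = 4; ((((5 + base) * (step - 9)) == (-2 * -6)) or ((base % (step - 2)) > (result - step))) -> true; limit = -4; return 1; both end at 1.
Checked all 90 inputs in the declared domain: the outputs agree on every one.
verdict: equivalent


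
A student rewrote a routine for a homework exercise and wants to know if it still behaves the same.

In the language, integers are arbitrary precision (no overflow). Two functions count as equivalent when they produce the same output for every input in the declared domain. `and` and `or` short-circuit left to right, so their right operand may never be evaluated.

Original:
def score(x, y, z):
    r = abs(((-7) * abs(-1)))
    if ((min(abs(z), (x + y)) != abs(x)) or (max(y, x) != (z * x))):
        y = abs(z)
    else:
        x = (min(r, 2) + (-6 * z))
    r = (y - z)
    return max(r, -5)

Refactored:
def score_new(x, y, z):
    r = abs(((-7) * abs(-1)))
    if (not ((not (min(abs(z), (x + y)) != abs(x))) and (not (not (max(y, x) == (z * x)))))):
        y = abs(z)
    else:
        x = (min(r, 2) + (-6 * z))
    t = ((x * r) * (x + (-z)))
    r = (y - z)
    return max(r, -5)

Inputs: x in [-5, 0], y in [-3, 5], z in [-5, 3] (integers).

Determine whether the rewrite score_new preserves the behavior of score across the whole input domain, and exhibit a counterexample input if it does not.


Although arithmetic usage differs; and local variable names differ; and comparison usage differs; and boolean connective usage differs; and statement counts differ, 486/486 inputs agree.
verdict: equivalent


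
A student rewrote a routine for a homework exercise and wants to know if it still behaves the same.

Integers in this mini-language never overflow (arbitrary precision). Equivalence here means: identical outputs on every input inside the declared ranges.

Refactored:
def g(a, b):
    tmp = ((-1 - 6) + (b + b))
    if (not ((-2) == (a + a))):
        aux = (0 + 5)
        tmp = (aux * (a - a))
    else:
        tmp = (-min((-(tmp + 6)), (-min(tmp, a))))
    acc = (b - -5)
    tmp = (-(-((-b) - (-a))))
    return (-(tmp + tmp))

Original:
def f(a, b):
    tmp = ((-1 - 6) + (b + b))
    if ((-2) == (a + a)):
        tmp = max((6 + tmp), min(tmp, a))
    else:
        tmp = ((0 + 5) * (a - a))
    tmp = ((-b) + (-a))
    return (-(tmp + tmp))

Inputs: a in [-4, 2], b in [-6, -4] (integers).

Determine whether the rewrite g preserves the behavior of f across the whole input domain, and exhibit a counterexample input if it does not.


Try a=-4, b=-6.
f: tmp := -19 | ((-2) == (a + a)): false | tmp := 0 | tmp := 10 | result -20
g: tmp := -19 | (not ((-2) == (a + a))): true | aux := 5 | tmp := 0 | acc := -1 | tmp := 2 | result -4
-20 vs -4 — the two versions disagree here.
verdict: not equivalent; witness: a=-4, b=-6


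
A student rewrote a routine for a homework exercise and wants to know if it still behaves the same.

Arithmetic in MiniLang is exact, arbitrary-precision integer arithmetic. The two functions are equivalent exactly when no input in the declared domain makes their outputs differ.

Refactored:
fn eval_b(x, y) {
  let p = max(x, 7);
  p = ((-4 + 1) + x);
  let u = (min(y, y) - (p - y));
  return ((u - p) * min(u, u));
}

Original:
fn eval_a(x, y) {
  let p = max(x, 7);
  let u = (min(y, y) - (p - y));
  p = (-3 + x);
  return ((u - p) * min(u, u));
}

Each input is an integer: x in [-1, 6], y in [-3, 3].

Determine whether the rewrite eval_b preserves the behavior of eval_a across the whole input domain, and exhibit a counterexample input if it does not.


Consider the input x=-1, y=-3.
eval_a: p becomes 7; next u becomes -13; next p becomes -4; next final value 117
eval_b: p becomes 7; next p becomes -4; next u becomes -2; next final value -4
117 against -4: the behavior changed.
verdict: not equivalent; witness: x=-1, y=-3


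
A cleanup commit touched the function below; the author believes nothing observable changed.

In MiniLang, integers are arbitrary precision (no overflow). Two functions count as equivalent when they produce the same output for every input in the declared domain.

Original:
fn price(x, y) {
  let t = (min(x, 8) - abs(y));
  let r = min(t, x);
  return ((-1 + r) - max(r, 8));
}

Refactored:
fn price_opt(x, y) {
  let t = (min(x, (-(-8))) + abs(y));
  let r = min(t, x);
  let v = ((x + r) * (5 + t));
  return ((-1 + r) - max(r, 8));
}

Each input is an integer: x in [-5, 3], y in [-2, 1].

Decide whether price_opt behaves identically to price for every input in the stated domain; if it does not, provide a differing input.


Take x=-5, y=-2.
price: t=-7, then r=-7, then returns -16
price_opt: t=-3, then r=-5, then v=-20, then returns -14
-16 vs -14 — the two versions disagree here.
verdict: not equivalent; witness: x=-5, y=-2


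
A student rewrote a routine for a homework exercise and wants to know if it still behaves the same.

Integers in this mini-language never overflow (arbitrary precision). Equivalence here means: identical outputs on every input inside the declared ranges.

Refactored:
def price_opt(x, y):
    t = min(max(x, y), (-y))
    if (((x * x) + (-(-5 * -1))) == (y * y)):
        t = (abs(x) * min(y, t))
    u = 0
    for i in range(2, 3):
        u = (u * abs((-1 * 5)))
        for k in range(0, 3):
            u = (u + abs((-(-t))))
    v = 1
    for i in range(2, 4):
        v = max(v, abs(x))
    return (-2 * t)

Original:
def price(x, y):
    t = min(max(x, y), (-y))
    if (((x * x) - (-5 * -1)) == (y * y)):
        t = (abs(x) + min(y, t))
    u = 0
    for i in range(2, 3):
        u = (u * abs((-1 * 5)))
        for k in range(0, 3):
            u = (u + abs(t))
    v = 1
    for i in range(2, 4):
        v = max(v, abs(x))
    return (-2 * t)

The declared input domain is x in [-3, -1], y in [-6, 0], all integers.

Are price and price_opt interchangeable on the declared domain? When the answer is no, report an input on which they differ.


Try x=-3, y=-2.
price: t=-2, then (((x * x) - (-5 * -1)) == (y * y)) is true, then t=1, then u=0, then (i=2), then u=0, then (k=0), then u=1, then (k=1), then u=2, then (k=2), then u=3, then v=1, then (i=2), then v=3, then (i=3), then v=3, then returns -2
price_opt: t=-2, then (((x * x) + (-(-5 * -1))) == (y * y)) is true, then t=-6, then u=0, then (i=2), then u=0, then (k=0), then u=6, then (k=1), then u=12, then (k=2), then u=18, then v=1, then (i=2), then v=3, then (i=3), then v=3, then returns 12
-2 and 12 differ, so these are not the same function on this domain.
verdict: not equivalent; witness: x=-3, y=-2


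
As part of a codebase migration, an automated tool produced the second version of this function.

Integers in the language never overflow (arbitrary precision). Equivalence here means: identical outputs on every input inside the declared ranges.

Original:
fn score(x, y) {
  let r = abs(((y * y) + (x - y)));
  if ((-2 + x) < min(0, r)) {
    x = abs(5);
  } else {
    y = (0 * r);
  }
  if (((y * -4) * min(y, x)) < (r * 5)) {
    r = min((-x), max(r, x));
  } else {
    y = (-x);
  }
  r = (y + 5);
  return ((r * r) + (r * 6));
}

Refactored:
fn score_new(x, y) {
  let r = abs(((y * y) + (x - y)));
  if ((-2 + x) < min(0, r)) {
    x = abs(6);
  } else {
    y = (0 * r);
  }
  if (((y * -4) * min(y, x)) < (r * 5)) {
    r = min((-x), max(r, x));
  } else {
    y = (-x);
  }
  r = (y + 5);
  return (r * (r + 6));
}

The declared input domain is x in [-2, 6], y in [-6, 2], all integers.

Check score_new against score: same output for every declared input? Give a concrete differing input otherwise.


x=0, y=0 yields 0 from score but -5 from score_new.
verdict: not equivalent; witness: x=0, y=0


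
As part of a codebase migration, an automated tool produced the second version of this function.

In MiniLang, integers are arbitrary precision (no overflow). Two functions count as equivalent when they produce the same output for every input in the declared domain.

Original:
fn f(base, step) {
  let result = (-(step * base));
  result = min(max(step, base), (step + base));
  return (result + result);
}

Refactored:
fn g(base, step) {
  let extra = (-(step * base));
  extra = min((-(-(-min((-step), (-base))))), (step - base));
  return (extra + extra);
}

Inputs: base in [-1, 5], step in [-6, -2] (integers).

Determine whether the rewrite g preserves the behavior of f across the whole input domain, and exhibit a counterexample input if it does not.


Evaluate both at base=-1, step=-6.
f: result := -6 | result := -7 | result -14
g: extra := -6 | extra := -5 | result -10
-14 and -10 differ, so these are not the same function on this domain.
verdict: not equivalent; witness: base=-1, step=-6


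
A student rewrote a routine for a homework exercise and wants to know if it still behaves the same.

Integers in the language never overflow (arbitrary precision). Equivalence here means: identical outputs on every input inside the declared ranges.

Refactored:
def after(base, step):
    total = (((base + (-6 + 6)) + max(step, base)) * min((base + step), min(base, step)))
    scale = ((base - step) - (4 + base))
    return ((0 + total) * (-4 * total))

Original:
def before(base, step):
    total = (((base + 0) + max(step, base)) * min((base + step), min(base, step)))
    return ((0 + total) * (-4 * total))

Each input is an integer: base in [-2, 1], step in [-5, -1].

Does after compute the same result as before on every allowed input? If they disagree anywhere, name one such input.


Behavior is preserved: although constant usage differs, plus statement counts differ, plus arithmetic usage differs, plus local variable names differ, the outputs never diverge.
Spot check at base=-2, step=-5 — before: total=28, then returns -3136. after: total=28, then scale=1, then returns -3136. Both give -3136.
Every one of the 20 inputs gives matching results.
verdict: equivalent


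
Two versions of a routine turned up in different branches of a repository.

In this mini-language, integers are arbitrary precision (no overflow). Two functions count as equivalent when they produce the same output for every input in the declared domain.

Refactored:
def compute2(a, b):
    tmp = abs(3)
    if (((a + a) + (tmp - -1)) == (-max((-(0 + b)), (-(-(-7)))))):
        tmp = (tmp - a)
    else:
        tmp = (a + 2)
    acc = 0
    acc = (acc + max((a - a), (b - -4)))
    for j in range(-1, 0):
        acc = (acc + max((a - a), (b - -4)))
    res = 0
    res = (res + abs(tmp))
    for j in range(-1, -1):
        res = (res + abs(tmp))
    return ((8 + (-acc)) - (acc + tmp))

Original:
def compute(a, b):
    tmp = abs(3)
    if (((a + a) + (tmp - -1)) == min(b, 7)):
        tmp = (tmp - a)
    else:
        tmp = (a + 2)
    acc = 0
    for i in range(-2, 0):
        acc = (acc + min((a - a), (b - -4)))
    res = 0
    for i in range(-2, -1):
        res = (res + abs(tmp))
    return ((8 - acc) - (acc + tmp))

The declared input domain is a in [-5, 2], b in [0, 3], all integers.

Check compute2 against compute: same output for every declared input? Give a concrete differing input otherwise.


On input a=-5, b=0, compute returns 11 while compute2 returns -5.
verdict: not equivalent; witness: a=-5, b=0


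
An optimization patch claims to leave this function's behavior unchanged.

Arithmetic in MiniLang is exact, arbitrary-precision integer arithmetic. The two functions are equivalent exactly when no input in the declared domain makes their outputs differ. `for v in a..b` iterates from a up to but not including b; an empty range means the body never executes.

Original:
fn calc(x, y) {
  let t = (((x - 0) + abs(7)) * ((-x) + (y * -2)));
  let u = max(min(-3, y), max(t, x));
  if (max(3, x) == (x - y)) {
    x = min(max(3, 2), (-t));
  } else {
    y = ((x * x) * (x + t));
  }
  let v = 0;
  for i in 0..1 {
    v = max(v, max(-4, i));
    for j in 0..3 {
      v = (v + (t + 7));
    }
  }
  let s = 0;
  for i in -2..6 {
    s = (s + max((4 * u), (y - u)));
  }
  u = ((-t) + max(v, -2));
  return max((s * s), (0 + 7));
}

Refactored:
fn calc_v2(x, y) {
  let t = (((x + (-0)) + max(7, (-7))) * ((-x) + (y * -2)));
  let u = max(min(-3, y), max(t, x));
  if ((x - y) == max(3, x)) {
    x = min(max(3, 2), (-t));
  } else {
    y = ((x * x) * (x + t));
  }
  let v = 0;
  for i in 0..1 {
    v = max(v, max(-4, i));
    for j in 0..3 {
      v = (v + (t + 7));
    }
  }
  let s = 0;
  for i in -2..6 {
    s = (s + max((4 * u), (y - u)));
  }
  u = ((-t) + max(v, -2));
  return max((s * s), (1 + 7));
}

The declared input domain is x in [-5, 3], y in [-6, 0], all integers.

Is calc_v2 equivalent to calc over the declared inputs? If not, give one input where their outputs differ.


These are not equivalent — on x=0, y=0 the outputs split (7 vs 8).
calc: t=0, then u=0, then (max(3, x) == (x - y)) is false, then y=0, then v=0, then (i=0), then v=0, then (j=0), then v=7, then (j=1), then v=14, then (j=2), then v=21, then s=0, then (i=-2), then s=0, then (i=-1), then s=0, then (i=0), then s=0, then (i=1), then s=0, then (i=2), then s=0, then (i=3), then s=0, then (i=4), then s=0, then (i=5), then s=0, then u=21, then returns 7
calc_v2: t=0, then u=0, then ((x - y) == max(3, x)) is false, then y=0, then v=0, then (i=0), then v=0, then (j=0), then v=7, then (j=1), then v=14, then (j=2), then v=21, then s=0, then (i=-2), then s=0, then (i=-1), then s=0, then (i=0), then s=0, then (i=1), then s=0, then (i=2), then s=0, then (i=3), then s=0, then (i=4), then s=0, then (i=5), then s=0, then u=21, then returns 8
verdict: not equivalent; witness: x=0, y=0


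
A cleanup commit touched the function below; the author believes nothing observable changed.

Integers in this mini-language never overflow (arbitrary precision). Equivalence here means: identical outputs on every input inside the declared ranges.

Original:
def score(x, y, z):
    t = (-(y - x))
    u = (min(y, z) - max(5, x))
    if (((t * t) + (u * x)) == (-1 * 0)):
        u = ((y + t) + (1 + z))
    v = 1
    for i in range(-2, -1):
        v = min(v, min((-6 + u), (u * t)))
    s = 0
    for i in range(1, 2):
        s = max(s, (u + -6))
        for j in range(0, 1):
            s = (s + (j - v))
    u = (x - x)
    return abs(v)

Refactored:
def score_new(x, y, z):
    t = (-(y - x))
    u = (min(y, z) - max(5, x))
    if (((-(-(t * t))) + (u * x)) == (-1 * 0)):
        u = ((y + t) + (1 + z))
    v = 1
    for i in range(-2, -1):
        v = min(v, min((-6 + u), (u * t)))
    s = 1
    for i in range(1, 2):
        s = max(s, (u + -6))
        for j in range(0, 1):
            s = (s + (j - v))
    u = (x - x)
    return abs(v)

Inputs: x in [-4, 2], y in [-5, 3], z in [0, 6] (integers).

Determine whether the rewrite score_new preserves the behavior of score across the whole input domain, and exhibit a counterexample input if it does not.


Equivalent. The edit looks behavioral (`0` became `1`), but over these ranges it never changes the outcome.
An exhaustive pass over the 441 declared inputs shows identical outputs.
Tracing x=-1, y=2, z=0: score: t = -3; u = -5; (((t * t) + (u * x)) == (-1 * 0)) -> false; v = 1; [i=-2]; v = -11; s = 0; [i=1]; s = 0; [j=0]; s = 11; u = 0; return 11 | score_new: t = -3; u = -5; (((-(-(t * t))) + (u * x)) == (-1 * 0)) -> false; v = 1; [i=-2]; v = -11; s = 1; [i=1]; s = 1; [j=0]; s = 12; u = 0; return 11 — matching result 11.
verdict: equivalent


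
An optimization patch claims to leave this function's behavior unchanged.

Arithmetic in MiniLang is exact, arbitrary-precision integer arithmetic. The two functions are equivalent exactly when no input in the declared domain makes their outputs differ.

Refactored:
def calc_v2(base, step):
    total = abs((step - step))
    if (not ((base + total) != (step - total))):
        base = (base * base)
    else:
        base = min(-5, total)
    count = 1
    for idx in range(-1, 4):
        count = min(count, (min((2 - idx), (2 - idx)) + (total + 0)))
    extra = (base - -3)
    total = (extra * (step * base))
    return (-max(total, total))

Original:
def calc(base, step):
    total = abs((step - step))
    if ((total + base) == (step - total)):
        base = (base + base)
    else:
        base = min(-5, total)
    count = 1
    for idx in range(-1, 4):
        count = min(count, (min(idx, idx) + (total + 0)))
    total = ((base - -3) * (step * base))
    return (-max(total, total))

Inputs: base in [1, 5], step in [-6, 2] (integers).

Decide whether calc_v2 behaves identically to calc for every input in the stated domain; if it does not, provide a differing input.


There is a counterexample at base=1, step=1: -10 on one side, -4 on the other.
calc: total = 0; ((total + base) == (step - total)) -> true; base = 2; count = 1; [idx=-1]; count = -1; [idx=0]; count = -1; [idx=1]; count = -1; [idx=2]; count = -1; [idx=3]; count = -1; total = 10; return -10
calc_v2: total = 0; (not ((base + total) != (step - total))) -> true; base = 1; count = 1; [idx=-1]; count = 1; [idx=0]; count = 1; [idx=1]; count = 1; [idx=2]; count = 0; [idx=3]; count = -1; extra = 4; total = 4; return -4
verdict: not equivalent; witness: base=1, step=1


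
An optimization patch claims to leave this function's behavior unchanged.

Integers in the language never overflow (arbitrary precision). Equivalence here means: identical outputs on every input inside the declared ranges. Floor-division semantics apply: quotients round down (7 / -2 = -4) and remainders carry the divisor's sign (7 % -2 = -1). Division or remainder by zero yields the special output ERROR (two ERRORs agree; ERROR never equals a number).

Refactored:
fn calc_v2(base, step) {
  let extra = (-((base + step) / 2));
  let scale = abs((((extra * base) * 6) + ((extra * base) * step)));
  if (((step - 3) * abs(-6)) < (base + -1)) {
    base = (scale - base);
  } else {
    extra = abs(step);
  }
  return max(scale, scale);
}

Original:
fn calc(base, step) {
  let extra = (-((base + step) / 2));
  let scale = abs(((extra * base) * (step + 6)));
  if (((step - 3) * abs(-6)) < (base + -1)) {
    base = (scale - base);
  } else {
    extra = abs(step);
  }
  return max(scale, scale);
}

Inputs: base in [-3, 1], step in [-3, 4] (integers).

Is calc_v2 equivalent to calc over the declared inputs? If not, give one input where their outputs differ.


Behavior is preserved: although arithmetic usage differs, the outputs never diverge.
One worked example (base=-3, step=3) — calc: extra := 0 | scale := 0 | (((step - 3) * abs(-6)) < (base + -1)): false | extra := 3 | result 0; calc_v2: extra := 0 | scale := 0 | (((step - 3) * abs(-6)) < (base + -1)): false | extra := 3 | result 0; agreement on 0.
Checked all 40 inputs in the declared domain: the outputs agree on every one.
verdict: equivalent


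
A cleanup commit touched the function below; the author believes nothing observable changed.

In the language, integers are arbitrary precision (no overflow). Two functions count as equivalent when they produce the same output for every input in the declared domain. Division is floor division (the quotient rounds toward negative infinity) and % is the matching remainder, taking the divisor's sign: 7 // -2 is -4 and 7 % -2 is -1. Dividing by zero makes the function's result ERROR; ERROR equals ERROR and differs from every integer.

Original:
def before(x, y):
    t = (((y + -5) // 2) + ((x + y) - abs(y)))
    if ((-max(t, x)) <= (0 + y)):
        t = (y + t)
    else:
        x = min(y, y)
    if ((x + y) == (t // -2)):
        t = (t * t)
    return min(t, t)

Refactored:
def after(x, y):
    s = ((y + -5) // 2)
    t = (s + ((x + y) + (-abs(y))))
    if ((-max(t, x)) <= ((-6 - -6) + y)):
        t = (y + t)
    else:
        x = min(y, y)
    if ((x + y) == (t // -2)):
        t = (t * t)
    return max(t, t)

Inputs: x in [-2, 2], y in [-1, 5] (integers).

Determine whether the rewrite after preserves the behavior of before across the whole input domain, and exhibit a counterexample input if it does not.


The suspicious edit (`min(t, t)` became `max(t, t)`) never changes the result for any input inside the declared domain.
One worked example (x=2, y=3) — before: t=1, then ((-max(t, x)) <= (0 + y)) is true, then t=4, then ((x + y) == (t // -2)) is false, then returns 4; after: s=-1, then t=1, then ((-max(t, x)) <= ((-6 - -6) + y)) is true, then t=4, then ((x + y) == (t // -2)) is false, then returns 4; agreement on 4.
Checked all 35 inputs in the declared domain: the outputs agree on every one.
verdict: equivalent


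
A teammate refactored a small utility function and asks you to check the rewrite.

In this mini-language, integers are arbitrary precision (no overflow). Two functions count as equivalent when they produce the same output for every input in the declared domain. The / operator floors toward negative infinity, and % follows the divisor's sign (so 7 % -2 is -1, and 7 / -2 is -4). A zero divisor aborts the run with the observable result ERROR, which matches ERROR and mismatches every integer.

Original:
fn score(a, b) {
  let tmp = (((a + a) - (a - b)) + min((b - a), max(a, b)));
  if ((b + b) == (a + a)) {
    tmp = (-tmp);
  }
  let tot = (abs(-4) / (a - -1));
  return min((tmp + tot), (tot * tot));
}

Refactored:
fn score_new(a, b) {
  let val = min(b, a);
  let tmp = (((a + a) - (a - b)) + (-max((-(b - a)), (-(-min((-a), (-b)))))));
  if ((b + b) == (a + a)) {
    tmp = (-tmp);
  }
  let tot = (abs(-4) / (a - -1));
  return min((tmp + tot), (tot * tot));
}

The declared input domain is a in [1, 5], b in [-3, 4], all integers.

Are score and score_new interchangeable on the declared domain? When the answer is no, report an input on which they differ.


This is a faithful refactor — min/max/abs usage differs, plus local variable names differ, plus statement counts differ, but the computed results match everywhere.
Tracing a=3, b=-2: score: tmp=-4, then ((b + b) == (a + a)) is false, then tot=1, then returns -3 | score_new: val=-2, then tmp=-4, then ((b + b) == (a + a)) is false, then tot=1, then returns -3 — matching result -3.
Sweeping the whole domain (40 inputs) finds no disagreement.
verdict: equivalent


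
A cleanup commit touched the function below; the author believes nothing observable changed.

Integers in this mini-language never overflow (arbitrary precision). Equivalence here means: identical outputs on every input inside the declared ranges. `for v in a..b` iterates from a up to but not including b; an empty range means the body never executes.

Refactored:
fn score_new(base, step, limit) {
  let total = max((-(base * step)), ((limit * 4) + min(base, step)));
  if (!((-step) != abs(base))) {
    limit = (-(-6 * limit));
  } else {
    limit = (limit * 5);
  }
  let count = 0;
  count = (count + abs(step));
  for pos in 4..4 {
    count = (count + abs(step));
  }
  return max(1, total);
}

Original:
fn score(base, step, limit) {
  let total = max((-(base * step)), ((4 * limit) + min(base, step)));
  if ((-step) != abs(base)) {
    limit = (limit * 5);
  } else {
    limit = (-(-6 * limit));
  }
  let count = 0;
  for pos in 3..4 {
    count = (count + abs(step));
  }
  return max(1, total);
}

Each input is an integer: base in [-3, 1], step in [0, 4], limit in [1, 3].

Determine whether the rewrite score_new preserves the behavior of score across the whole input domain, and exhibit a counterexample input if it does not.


Comparing the listings, the differences include: statement counts differ, min/max/abs usage differs, loop structure differs, boolean connective usage differs, arithmetic usage differs.
Spot check at base=-2, step=0, limit=3 — score: total becomes 10; next ((-step) != abs(base)) evaluates to true; next limit becomes 15; next count becomes 0; next at pos=3:; next count becomes 0; next final value 10. score_new: total becomes 10; next (!((-step) != abs(base))) evaluates to false; next limit becomes 15; next count becomes 0; next count becomes 0; next pos never enters its loop body; next final value 10. Both give 10.
Checked all 75 inputs in the declared domain: the outputs agree on every one.
verdict: equivalent


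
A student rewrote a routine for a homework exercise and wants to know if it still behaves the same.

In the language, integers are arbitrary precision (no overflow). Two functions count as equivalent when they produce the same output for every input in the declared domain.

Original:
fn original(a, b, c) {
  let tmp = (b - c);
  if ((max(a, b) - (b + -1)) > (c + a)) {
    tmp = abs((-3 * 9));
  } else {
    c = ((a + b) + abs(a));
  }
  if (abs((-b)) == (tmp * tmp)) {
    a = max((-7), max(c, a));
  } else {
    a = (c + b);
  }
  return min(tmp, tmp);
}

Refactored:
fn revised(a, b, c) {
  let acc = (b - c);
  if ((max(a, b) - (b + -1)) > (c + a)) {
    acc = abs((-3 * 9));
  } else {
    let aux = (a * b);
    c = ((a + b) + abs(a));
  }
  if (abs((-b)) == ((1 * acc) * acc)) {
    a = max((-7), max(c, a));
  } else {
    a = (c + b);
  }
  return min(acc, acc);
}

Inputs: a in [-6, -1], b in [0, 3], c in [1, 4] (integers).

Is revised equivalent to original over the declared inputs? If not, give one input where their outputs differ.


Behavior is preserved: although arithmetic usage differs; statement counts differ; local variable names differ; constant usage differs, the outputs never diverge.
One worked example (a=-6, b=0, c=1) — original: tmp=-1, then ((max(a, b) - (b + -1)) > (c + a)) is true, then tmp=27, then (abs((-b)) == (tmp * tmp)) is false, then a=1, then returns 27; revised: acc=-1, then ((max(a, b) - (b + -1)) > (c + a)) is true, then acc=27, then (abs((-b)) == ((1 * acc) * acc)) is false, then a=1, then returns 27; agreement on 27.
Every one of the 96 inputs gives matching results.
verdict: equivalent


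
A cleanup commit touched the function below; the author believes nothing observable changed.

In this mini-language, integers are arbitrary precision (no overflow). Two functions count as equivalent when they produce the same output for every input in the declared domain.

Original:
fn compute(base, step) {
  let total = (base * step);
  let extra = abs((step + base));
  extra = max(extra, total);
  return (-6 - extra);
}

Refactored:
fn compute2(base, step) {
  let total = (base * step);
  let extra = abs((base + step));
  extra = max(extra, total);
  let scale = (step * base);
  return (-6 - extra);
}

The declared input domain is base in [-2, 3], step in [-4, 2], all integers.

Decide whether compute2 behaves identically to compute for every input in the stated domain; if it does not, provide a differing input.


Equivalent. A substantive addition is an assignment to `scale` whose value nothing reads; no result depends on it.
Sweeping the whole domain (42 inputs) finds no disagreement.
Spot check at base=1, step=-4 — compute: total = -4; extra = 3; extra = 3; return -9. compute2: total = -4; extra = 3; extra = 3; scale = -4; return -9. Both give -9.
verdict: equivalent


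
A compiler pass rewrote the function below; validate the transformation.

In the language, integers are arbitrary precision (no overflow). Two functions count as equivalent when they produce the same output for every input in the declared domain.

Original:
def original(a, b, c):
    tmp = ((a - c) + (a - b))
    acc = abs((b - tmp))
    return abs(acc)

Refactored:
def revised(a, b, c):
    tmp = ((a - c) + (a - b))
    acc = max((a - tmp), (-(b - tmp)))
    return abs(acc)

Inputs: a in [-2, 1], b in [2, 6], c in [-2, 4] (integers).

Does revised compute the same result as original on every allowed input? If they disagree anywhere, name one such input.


Evaluate both at a=-2, b=2, c=-2.
original: tmp = -4; acc = 6; return 6
revised: tmp = -4; acc = 2; return 2
6 against 2: the behavior changed.
verdict: not equivalent; witness: a=-2, b=2, c=-2


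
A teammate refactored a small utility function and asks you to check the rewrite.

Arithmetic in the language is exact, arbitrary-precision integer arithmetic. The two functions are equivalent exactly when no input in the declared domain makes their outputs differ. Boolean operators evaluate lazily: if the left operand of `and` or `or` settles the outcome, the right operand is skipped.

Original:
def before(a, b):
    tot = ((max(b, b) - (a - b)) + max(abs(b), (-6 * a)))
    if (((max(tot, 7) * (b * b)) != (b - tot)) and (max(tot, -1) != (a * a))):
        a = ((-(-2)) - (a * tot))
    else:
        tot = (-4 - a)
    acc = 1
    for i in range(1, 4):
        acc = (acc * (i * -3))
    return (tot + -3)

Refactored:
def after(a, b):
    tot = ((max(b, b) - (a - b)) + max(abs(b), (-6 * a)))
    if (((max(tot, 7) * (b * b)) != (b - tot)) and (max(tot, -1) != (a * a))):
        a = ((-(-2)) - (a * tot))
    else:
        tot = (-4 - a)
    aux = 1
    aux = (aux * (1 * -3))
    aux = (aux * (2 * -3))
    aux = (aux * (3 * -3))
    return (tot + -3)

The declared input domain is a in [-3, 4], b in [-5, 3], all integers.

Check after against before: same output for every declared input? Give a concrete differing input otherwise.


Behavior is preserved: although loop structure differs, and statement counts differ, and local variable names differ, and arithmetic usage differs, and constant usage differs, the outputs never diverge.
One worked example (a=-3, b=-2) — before: tot := 17 | (((max(tot, 7) * (b * b)) != (b - tot)) and (max(tot, -1) != (a * a))): true | a := 53 | acc := 1 | iter i=1: | acc := -3 | iter i=2: | acc := 18 | iter i=3: | acc := -162 | result 14; after: tot := 17 | (((max(tot, 7) * (b * b)) != (b - tot)) and (max(tot, -1) != (a * a))): true | a := 53 | aux := 1 | aux := -3 | aux := 18 | aux := -162 | result 14; agreement on 14.
Sweeping the whole domain (72 inputs) finds no disagreement.
verdict: equivalent


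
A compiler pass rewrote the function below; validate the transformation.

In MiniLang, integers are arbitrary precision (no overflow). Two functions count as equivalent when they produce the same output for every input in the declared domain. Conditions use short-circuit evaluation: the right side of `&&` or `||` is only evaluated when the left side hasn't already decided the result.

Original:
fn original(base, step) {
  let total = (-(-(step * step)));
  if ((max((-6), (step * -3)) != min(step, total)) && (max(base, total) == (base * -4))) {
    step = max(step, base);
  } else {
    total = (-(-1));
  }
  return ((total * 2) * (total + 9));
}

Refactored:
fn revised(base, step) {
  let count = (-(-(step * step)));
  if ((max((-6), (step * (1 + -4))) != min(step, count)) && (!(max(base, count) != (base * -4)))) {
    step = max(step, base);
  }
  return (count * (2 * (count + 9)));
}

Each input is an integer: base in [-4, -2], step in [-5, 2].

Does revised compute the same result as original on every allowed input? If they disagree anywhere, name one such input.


Take base=-4, step=-5.
original: total becomes 25; next ((max((-6), (step * -3)) != min(step, total)) && (max(base, total) == (base * -4))) evaluates to false; next total becomes 1; next final value 20
revised: count becomes 25; next ((max((-6), (step * (1 + -4))) != min(step, count)) && (!(max(base, count) != (base * -4)))) evaluates to false; next final value 1700
20 != 1700, so the rewrite changes behavior.
verdict: not equivalent; witness: base=-4, step=-5


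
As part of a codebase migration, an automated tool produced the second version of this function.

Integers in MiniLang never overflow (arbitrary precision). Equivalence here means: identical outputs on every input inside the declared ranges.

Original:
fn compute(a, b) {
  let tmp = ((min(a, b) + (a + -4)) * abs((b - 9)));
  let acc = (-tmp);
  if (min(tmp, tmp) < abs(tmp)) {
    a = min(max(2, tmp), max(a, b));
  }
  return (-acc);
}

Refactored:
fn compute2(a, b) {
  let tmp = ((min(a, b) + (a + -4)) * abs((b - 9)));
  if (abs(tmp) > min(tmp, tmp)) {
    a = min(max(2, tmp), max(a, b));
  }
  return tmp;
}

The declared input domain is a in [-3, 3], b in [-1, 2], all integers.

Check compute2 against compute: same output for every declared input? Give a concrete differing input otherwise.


Reading the diff, among the changes: comparison usage differs; and statement counts differ; and local variable names differ.
Spot check at a=3, b=0 — compute: tmp := -9 | acc := 9 | (min(tmp, tmp) < abs(tmp)): true | a := 2 | result -9. compute2: tmp := -9 | (abs(tmp) > min(tmp, tmp)): true | a := 2 | result -9. Both give -9.
Every one of the 28 inputs gives matching results.
verdict: equivalent


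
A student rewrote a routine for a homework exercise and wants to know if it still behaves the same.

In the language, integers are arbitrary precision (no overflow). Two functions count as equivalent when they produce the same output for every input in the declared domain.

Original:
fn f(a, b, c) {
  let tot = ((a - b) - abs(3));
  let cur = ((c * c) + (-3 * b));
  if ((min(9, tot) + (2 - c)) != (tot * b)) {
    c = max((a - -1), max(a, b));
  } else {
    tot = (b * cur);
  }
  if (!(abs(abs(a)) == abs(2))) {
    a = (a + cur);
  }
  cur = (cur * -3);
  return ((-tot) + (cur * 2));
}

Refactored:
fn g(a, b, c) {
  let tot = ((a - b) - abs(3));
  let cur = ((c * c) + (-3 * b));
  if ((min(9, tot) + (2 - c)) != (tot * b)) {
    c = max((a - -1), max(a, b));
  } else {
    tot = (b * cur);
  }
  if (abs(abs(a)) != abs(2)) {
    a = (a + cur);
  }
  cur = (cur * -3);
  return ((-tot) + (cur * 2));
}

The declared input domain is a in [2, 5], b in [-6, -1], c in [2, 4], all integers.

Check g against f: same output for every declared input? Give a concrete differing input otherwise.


Side by side, the visible changes include: boolean connective usage differs, plus comparison usage differs.
One worked example (a=5, b=-1, c=2) — f: tot = 3; cur = 7; ((min(9, tot) + (2 - c)) != (tot * b)) -> true; c = 6; (!(abs(abs(a)) == abs(2))) -> true; a = 12; cur = -21; return -45; g: tot = 3; cur = 7; ((min(9, tot) + (2 - c)) != (tot * b)) -> true; c = 6; (abs(abs(a)) != abs(2)) -> true; a = 12; cur = -21; return -45; agreement on -45.
Every one of the 72 inputs gives matching results.
verdict: equivalent


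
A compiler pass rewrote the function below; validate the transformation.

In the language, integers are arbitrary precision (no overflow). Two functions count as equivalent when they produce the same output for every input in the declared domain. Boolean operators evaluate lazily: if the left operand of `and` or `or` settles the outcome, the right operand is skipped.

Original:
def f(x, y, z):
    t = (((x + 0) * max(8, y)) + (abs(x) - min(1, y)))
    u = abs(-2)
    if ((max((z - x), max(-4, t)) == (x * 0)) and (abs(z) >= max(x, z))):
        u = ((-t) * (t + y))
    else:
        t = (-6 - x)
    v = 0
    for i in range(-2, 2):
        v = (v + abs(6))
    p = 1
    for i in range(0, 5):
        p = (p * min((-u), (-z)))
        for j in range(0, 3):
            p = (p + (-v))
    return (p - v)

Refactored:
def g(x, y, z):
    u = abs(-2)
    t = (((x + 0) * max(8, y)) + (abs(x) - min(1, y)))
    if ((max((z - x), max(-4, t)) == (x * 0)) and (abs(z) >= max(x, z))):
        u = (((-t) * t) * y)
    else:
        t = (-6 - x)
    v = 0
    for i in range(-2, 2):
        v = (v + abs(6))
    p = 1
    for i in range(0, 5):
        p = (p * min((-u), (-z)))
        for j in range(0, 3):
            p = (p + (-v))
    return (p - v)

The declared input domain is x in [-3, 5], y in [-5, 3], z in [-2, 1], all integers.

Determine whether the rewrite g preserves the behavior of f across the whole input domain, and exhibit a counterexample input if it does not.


Try x=-2, y=-5, z=-2.
f: t=-9, then u=2, then ((max((z - x), max(-4, t)) == (x * 0)) and (abs(z) >= max(x, z))) is true, then u=-126, then v=0, then (i=-2), then v=6, then (i=-1), then v=12, then (i=0), then v=18, then (i=1), then v=24, then p=1, then (i=0), then p=2, then (j=0), then p=-22, then (j=1), then p=-46, then (j=2), then p=-70, then (i=1), then p=-140, then (j=0), then p=-164, then (j=1), then p=-188, then (j=2), then p=-212, then (i=2), then p=-424, then (j=0), then p=-448, then (j=1), then p=-472, then (j=2), then p=-496, then (i=3), then p=-992, then (j=0), then p=-1016, then (j=1), then p=-1040, then (j=2), then p=-1064, then (i=4), then p=-2128, then (j=0), then p=-2152, then (j=1), then p=-2176, then (j=2), then p=-2200, then returns -2224
g: u=2, then t=-9, then ((max((z - x), max(-4, t)) == (x * 0)) and (abs(z) >= max(x, z))) is true, then u=405, then v=0, then (i=-2), then v=6, then (i=-1), then v=12, then (i=0), then v=18, then (i=1), then v=24, then p=1, then (i=0), then p=-405, then (j=0), then p=-429, then (j=1), then p=-453, then (j=2), then p=-477, then (i=1), then p=193185, then (j=0), then p=193161, then (j=1), then p=193137, then (j=2), then p=193113, then (i=2), then p=-78210765, then (j=0), then p=-78210789, then (j=1), then p=-78210813, then (j=2), then p=-78210837, then (i=3), then p=31675388985, then (j=0), then p=31675388961, then (j=1), then p=31675388937, then (j=2), then p=31675388913, then (i=4), then p=-12828532509765, then (j=0), then p=-12828532509789, then (j=1), then p=-12828532509813, then (j=2), then p=-12828532509837, then returns -12828532509861
-2224 and -12828532509861 differ, so these are not the same function on this domain.
verdict: not equivalent; witness: x=-2, y=-5, z=-2
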